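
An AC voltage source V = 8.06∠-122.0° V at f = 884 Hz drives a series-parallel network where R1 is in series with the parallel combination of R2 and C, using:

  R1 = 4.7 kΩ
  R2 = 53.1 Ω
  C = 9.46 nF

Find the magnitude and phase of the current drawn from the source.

Step 1 — Angular frequency: ω = 2π·f = 2π·884 = 5554 rad/s.
Step 2 — Component impedances:
  R1: Z = R = 4700 Ω
  R2: Z = R = 53.1 Ω
  C: Z = 1/(jωC) = -j/(ω·C) = 0 - j1.903e+04 Ω
Step 3 — Parallel branch: R2 || C = 1/(1/R2 + 1/C) = 53.1 - j0.1482 Ω.
Step 4 — Series with R1: Z_total = R1 + (R2 || C) = 4753 - j0.1482 Ω = 4753∠-0.0° Ω.
Step 5 — Source phasor: V = 8.06∠-122.0° V = -4.271 - j6.835 V.
Step 6 — Ohm's law: I = V / Z_total = (-4.271 - j6.835) / (4753 - j0.1482) = -0.0008986 - j0.001438 A.
Step 7 — Convert to polar: |I| = 0.001696 A, ∠I = -122.0°.

I = 0.001696∠-122.0° A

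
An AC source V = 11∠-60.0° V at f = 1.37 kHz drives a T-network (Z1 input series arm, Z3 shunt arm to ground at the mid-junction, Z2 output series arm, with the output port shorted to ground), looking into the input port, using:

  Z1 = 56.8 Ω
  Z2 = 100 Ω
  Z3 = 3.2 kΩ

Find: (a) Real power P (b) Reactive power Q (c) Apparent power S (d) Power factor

Step 1 — Angular frequency: ω = 2π·f = 2π·1370 = 8608 rad/s.
Step 2 — Component impedances:
  Z1: Z = R = 56.8 Ω
  Z2: Z = R = 100 Ω
  Z3: Z = R = 3200 Ω
Step 3 — With the output port shorted to ground, the output series arm Z2 runs from the junction to ground; the shunt arm Z3 also runs from the junction to ground. They appear in parallel: Z3 || Z2 = 96.97 Ω.
Step 4 — Series with input arm Z1: Z_in = Z1 + (Z3 || Z2) = 153.8 Ω = 153.8∠0.0° Ω.
Step 5 — Source phasor: V = 11∠-60.0° V = 5.5 - j9.526 V.
Step 6 — Current: I = V / Z = 0.03577 - j0.06195 A = 0.07154∠-60.0° A.
Step 7 — Complex power: S = V·I* = 0.7869 VA.
Step 8 — Real power: P = Re(S) = 0.7869 W.
Step 9 — Reactive power: Q = Im(S) = 0 VAR.
Step 10 — Apparent power: |S| = 0.7869 VA.
Step 11 — Power factor: PF = P/|S| = 1 (unity).

(a) P = 0.7869 W  (b) Q = 0 VAR  (c) S = 0.7869 VA  (d) PF = 1 (unity)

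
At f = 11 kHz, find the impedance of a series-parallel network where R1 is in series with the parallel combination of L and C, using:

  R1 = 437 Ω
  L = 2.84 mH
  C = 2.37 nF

Step 1 — Angular frequency: ω = 2π·f = 2π·1.1e+04 = 6.912e+04 rad/s.
Step 2 — Component impedances:
  R1: Z = R = 437 Ω
  L: Z = jωL = j·6.912e+04·0.00284 = 0 + j196.3 Ω
  C: Z = 1/(jωC) = -j/(ω·C) = 0 - j6105 Ω
Step 3 — Parallel branch: L || C = 1/(1/L + 1/C) = 0 + j202.8 Ω.
Step 4 — Series with R1: Z_total = R1 + (L || C) = 437 + j202.8 Ω = 481.8∠24.9° Ω.

Z = 437 + j202.8 Ω = 481.8∠24.9° Ω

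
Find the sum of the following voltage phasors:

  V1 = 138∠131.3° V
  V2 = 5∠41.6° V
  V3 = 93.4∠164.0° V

Step 1 — Convert each phasor to rectangular form:
  V1 = 138·(cos(131.3°) + j·sin(131.3°)) = -91.08 + j103.7 V
  V2 = 5·(cos(41.6°) + j·sin(41.6°)) = 3.739 + j3.32 V
  V3 = 93.4·(cos(164.0°) + j·sin(164.0°)) = -89.78 + j25.74 V
Step 2 — Sum components: V_total = -177.1 + j132.7 V.
Step 3 — Convert to polar: |V_total| = 221.3 V, ∠V_total = 143.2°.

V_total = 221.3∠143.2° V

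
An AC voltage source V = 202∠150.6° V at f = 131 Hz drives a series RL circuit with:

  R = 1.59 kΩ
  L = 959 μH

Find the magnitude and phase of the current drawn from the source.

Step 1 — Angular frequency: ω = 2π·f = 2π·131 = 823.1 rad/s.
Step 2 — Component impedances:
  R: Z = R = 1590 Ω
  L: Z = jωL = j·823.1·0.000959 = 0 + j0.7894 Ω
Step 3 — Series combination: Z_total = R + L = 1590 + j0.7894 Ω = 1590∠0.0° Ω.
Step 4 — Source phasor: V = 202∠150.6° V = -176 + j99.16 V.
Step 5 — Ohm's law: I = V / Z_total = (-176 + j99.16) / (1590 + j0.7894) = -0.1107 + j0.06242 A.
Step 6 — Convert to polar: |I| = 0.127 A, ∠I = 150.6°.

I = 0.127∠150.6° A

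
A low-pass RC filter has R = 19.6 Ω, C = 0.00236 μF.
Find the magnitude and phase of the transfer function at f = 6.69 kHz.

Step 1 — Angular frequency: ω = 2π·6690 = 4.203e+04 rad/s.
Step 2 — Transfer function: H(jω) = 1/(1 + jωRC).
Step 3 — Denominator: 1 + jωRC = 1 + j·4.203e+04·19.6·2.36e-09 = 1 + j0.001944.
Step 4 — H = 1 - j0.001944.
Step 5 — Magnitude: |H| = 1 (-0.0 dB); phase: φ = -0.1°.

|H| = 1 (-0.0 dB), φ = -0.1°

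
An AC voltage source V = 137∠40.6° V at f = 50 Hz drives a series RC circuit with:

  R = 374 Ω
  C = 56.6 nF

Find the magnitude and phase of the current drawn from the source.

Step 1 — Angular frequency: ω = 2π·f = 2π·50 = 314.2 rad/s.
Step 2 — Component impedances:
  R: Z = R = 374 Ω
  C: Z = 1/(jωC) = -j/(ω·C) = 0 - j5.624e+04 Ω
Step 3 — Series combination: Z_total = R + C = 374 - j5.624e+04 Ω = 5.624e+04∠-89.6° Ω.
Step 4 — Source phasor: V = 137∠40.6° V = 104 + j89.16 V.
Step 5 — Ohm's law: I = V / Z_total = (104 + j89.16) / (374 - j5.624e+04) = -0.001573 + j0.00186 A.
Step 6 — Convert to polar: |I| = 0.002436 A, ∠I = 130.2°.

I = 0.002436∠130.2° A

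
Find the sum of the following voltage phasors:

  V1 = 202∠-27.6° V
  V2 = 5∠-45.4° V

Step 1 — Convert each phasor to rectangular form:
  V1 = 202·(cos(-27.6°) + j·sin(-27.6°)) = 179 - j93.59 V
  V2 = 5·(cos(-45.4°) + j·sin(-45.4°)) = 3.511 - j3.56 V
Step 2 — Sum components: V_total = 182.5 - j97.15 V.
Step 3 — Convert to polar: |V_total| = 206.8 V, ∠V_total = -28.0°.

V_total = 206.8∠-28.0° V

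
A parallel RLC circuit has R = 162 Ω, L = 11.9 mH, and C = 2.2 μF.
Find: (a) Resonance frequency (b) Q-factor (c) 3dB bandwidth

Step 1 — Resonance: ω₀ = 1/√(LC) = 1/√(0.0119·2.2e-06) = 6180 rad/s.
Step 2 — f₀ = ω₀/(2π) = 983.6 Hz.
Step 3 — Parallel Q: Q = R/(ω₀L) = 162/(6180·0.0119) = 2.203.
Step 4 — Bandwidth: Δω = ω₀/Q = 2806 rad/s; BW = Δω/(2π) = 446.6 Hz.

(a) f₀ = 983.6 Hz  (b) Q = 2.203  (c) BW = 446.6 Hz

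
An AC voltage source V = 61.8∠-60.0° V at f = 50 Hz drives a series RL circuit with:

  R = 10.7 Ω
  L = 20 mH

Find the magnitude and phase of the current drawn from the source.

Step 1 — Angular frequency: ω = 2π·f = 2π·50 = 314.2 rad/s.
Step 2 — Component impedances:
  R: Z = R = 10.7 Ω
  L: Z = jωL = j·314.2·0.02 = 0 + j6.283 Ω
Step 3 — Series combination: Z_total = R + L = 10.7 + j6.283 Ω = 12.41∠30.4° Ω.
Step 4 — Source phasor: V = 61.8∠-60.0° V = 30.9 - j53.52 V.
Step 5 — Ohm's law: I = V / Z_total = (30.9 - j53.52) / (10.7 + j6.283) = -0.03669 - j4.98 A.
Step 6 — Convert to polar: |I| = 4.98 A, ∠I = -90.4°.

I = 4.98∠-90.4° A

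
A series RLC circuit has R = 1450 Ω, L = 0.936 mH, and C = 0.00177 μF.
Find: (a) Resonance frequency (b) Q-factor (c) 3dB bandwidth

Step 1 — Resonance: ω₀ = 1/√(LC) = 1/√(0.000936·1.77e-09) = 7.769e+05 rad/s.
Step 2 — f₀ = ω₀/(2π) = 1.237e+05 Hz.
Step 3 — Series Q: Q = ω₀L/R = 7.769e+05·0.000936/1450 = 0.5015.
Step 4 — Bandwidth: Δω = ω₀/Q = 1.549e+06 rad/s; BW = Δω/(2π) = 2.466e+05 Hz.

(a) f₀ = 1.237e+05 Hz  (b) Q = 0.5015  (c) BW = 2.466e+05 Hz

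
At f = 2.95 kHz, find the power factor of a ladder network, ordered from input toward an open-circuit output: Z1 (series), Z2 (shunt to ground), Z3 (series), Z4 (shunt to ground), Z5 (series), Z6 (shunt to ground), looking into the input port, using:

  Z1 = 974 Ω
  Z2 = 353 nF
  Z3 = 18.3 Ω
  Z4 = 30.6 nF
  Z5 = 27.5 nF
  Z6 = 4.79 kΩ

Step 1 — Angular frequency: ω = 2π·f = 2π·2950 = 1.854e+04 rad/s.
Step 2 — Component impedances:
  Z1: Z = R = 974 Ω
  Z2: Z = 1/(jωC) = -j/(ω·C) = 0 - j152.8 Ω
  Z3: Z = R = 18.3 Ω
  Z4: Z = 1/(jωC) = -j/(ω·C) = 0 - j1763 Ω
  Z5: Z = 1/(jωC) = -j/(ω·C) = 0 - j1962 Ω
  Z6: Z = R = 4790 Ω
Step 3 — Ladder network (open output): work backward from the far end, alternating series and parallel combinations. Z_in = 977.6 - j139.2 Ω = 987.5∠-8.1° Ω.
Step 4 — Power factor: PF = cos(φ) = Re(Z)/|Z| = 977.6/987.5 = 0.99.
Step 5 — Type: Im(Z) = -139.2 ⇒ leading (phase φ = -8.1°).

PF = 0.99 (leading, φ = -8.1°)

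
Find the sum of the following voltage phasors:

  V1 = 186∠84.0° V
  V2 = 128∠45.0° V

Step 1 — Convert each phasor to rectangular form:
  V1 = 186·(cos(84.0°) + j·sin(84.0°)) = 19.44 + j185 V
  V2 = 128·(cos(45.0°) + j·sin(45.0°)) = 90.51 + j90.51 V
Step 2 — Sum components: V_total = 110 + j275.5 V.
Step 3 — Convert to polar: |V_total| = 296.6 V, ∠V_total = 68.2°.

V_total = 296.6∠68.2° V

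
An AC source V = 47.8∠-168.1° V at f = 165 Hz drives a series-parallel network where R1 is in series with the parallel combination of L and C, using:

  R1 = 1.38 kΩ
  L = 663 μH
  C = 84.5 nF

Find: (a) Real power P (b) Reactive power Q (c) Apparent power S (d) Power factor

Step 1 — Angular frequency: ω = 2π·f = 2π·165 = 1037 rad/s.
Step 2 — Component impedances:
  R1: Z = R = 1380 Ω
  L: Z = jωL = j·1037·0.000663 = 0 + j0.6873 Ω
  C: Z = 1/(jωC) = -j/(ω·C) = 0 - j1.142e+04 Ω
Step 3 — Parallel branch: L || C = 1/(1/L + 1/C) = 0 + j0.6874 Ω.
Step 4 — Series with R1: Z_total = R1 + (L || C) = 1380 + j0.6874 Ω = 1380∠0.0° Ω.
Step 5 — Source phasor: V = 47.8∠-168.1° V = -46.77 - j9.857 V.
Step 6 — Current: I = V / Z = -0.0339 - j0.007126 A = 0.03464∠-168.1° A.
Step 7 — Complex power: S = V·I* = 1.656 + j0.0008247 VA.
Step 8 — Real power: P = Re(S) = 1.656 W.
Step 9 — Reactive power: Q = Im(S) = 0.0008247 VAR.
Step 10 — Apparent power: |S| = 1.656 VA.
Step 11 — Power factor: PF = P/|S| = 1 (lagging).

(a) P = 1.656 W  (b) Q = 0.0008247 VAR  (c) S = 1.656 VA  (d) PF = 1 (lagging)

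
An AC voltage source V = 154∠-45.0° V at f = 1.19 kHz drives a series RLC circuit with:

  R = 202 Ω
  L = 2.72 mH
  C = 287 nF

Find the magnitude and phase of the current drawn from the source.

Step 1 — Angular frequency: ω = 2π·f = 2π·1190 = 7477 rad/s.
Step 2 — Component impedances:
  R: Z = R = 202 Ω
  L: Z = jωL = j·7477·0.00272 = 0 + j20.34 Ω
  C: Z = 1/(jωC) = -j/(ω·C) = 0 - j466 Ω
Step 3 — Series combination: Z_total = R + L + C = 202 - j445.7 Ω = 489.3∠-65.6° Ω.
Step 4 — Source phasor: V = 154∠-45.0° V = 108.9 - j108.9 V.
Step 5 — Ohm's law: I = V / Z_total = (108.9 - j108.9) / (202 - j445.7) = 0.2946 + j0.1108 A.
Step 6 — Convert to polar: |I| = 0.3147 A, ∠I = 20.6°.

I = 0.3147∠20.6° A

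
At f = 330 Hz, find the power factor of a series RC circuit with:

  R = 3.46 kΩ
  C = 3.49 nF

Step 1 — Angular frequency: ω = 2π·f = 2π·330 = 2073 rad/s.
Step 2 — Component impedances:
  R: Z = R = 3460 Ω
  C: Z = 1/(jωC) = -j/(ω·C) = 0 - j1.382e+05 Ω
Step 3 — Series combination: Z_total = R + C = 3460 - j1.382e+05 Ω = 1.382e+05∠-88.6° Ω.
Step 4 — Power factor: PF = cos(φ) = Re(Z)/|Z| = 3460/1.3823e+05 = 0.02503.
Step 5 — Type: Im(Z) = -1.382e+05 ⇒ leading (phase φ = -88.6°).

PF = 0.02503 (leading, φ = -88.6°)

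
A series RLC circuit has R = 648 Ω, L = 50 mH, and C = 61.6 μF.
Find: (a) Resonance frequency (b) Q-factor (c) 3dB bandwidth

Step 1 — Resonance: ω₀ = 1/√(LC) = 1/√(0.05·6.16e-05) = 569.8 rad/s.
Step 2 — f₀ = ω₀/(2π) = 90.69 Hz.
Step 3 — Series Q: Q = ω₀L/R = 569.8·0.05/648 = 0.04397.
Step 4 — Bandwidth: Δω = ω₀/Q = 1.296e+04 rad/s; BW = Δω/(2π) = 2063 Hz.

(a) f₀ = 90.69 Hz  (b) Q = 0.04397  (c) BW = 2063 Hz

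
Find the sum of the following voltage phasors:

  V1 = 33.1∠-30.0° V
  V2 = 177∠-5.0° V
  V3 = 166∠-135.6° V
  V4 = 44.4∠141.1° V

Step 1 — Convert each phasor to rectangular form:
  V1 = 33.1·(cos(-30.0°) + j·sin(-30.0°)) = 28.67 - j16.55 V
  V2 = 177·(cos(-5.0°) + j·sin(-5.0°)) = 176.3 - j15.43 V
  V3 = 166·(cos(-135.6°) + j·sin(-135.6°)) = -118.6 - j116.1 V
  V4 = 44.4·(cos(141.1°) + j·sin(141.1°)) = -34.55 + j27.88 V
Step 2 — Sum components: V_total = 51.84 - j120.2 V.
Step 3 — Convert to polar: |V_total| = 130.9 V, ∠V_total = -66.7°.

V_total = 130.9∠-66.7° V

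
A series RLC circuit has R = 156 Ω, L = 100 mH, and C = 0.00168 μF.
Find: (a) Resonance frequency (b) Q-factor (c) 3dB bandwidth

Step 1 — Resonance: ω₀ = 1/√(LC) = 1/√(0.1·1.68e-09) = 7.715e+04 rad/s.
Step 2 — f₀ = ω₀/(2π) = 1.228e+04 Hz.
Step 3 — Series Q: Q = ω₀L/R = 7.715e+04·0.1/156 = 49.46.
Step 4 — Bandwidth: Δω = ω₀/Q = 1560 rad/s; BW = Δω/(2π) = 248.3 Hz.

(a) f₀ = 1.228e+04 Hz  (b) Q = 49.46  (c) BW = 248.3 Hz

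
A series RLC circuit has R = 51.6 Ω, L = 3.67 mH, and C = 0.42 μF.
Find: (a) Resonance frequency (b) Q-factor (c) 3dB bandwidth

Step 1 — Resonance: ω₀ = 1/√(LC) = 1/√(0.00367·4.2e-07) = 2.547e+04 rad/s.
Step 2 — f₀ = ω₀/(2π) = 4054 Hz.
Step 3 — Series Q: Q = ω₀L/R = 2.547e+04·0.00367/51.6 = 1.812.
Step 4 — Bandwidth: Δω = ω₀/Q = 1.406e+04 rad/s; BW = Δω/(2π) = 2238 Hz.

(a) f₀ = 4054 Hz  (b) Q = 1.812  (c) BW = 2238 Hz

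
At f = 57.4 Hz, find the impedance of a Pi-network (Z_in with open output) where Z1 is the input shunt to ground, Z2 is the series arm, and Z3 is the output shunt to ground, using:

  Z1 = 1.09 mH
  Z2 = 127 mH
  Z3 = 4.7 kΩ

Step 1 — Angular frequency: ω = 2π·f = 2π·57.4 = 360.7 rad/s.
Step 2 — Component impedances:
  Z1: Z = jωL = j·360.7·0.00109 = 0 + j0.3931 Ω
  Z2: Z = jωL = j·360.7·0.127 = 0 + j45.8 Ω
  Z3: Z = R = 4700 Ω
Step 3 — With open output, the series arm Z2 and the output shunt Z3 appear in series to ground: Z2 + Z3 = 4700 + j45.8 Ω.
Step 4 — Parallel with input shunt Z1: Z_in = Z1 || (Z2 + Z3) = 3.288e-05 + j0.3931 Ω = 0.3931∠90.0° Ω.

Z = 3.288e-05 + j0.3931 Ω = 0.3931∠90.0° Ω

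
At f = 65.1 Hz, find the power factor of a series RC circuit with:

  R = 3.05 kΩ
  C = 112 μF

Step 1 — Angular frequency: ω = 2π·f = 2π·65.1 = 409 rad/s.
Step 2 — Component impedances:
  R: Z = R = 3050 Ω
  C: Z = 1/(jωC) = -j/(ω·C) = 0 - j21.83 Ω
Step 3 — Series combination: Z_total = R + C = 3050 - j21.83 Ω = 3050∠-0.4° Ω.
Step 4 — Power factor: PF = cos(φ) = Re(Z)/|Z| = 3050/3050 = 1.
Step 5 — Type: Im(Z) = -21.83 ⇒ leading (phase φ = -0.4°).

PF = 1 (leading, φ = -0.4°)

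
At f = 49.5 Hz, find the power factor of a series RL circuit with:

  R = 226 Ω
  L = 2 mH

Step 1 — Angular frequency: ω = 2π·f = 2π·49.5 = 311 rad/s.
Step 2 — Component impedances:
  R: Z = R = 226 Ω
  L: Z = jωL = j·311·0.002 = 0 + j0.622 Ω
Step 3 — Series combination: Z_total = R + L = 226 + j0.622 Ω = 226∠0.2° Ω.
Step 4 — Power factor: PF = cos(φ) = Re(Z)/|Z| = 226/226 = 1.
Step 5 — Type: Im(Z) = 0.622 ⇒ lagging (phase φ = 0.2°).

PF = 1 (lagging, φ = 0.2°)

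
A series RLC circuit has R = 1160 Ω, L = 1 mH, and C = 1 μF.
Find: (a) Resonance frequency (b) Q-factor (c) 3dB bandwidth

Step 1 — Resonance condition Im(Z)=0 gives ω₀ = 1/√(LC).
Step 2 — ω₀ = 1/√(0.001·1e-06) = 3.162e+04 rad/s.
Step 3 — f₀ = ω₀/(2π) = 5033 Hz.
Step 4 — Series Q: Q = ω₀L/R = 3.162e+04·0.001/1160 = 0.02726.
Step 5 — 3dB bandwidth: Δω = ω₀/Q = 1.16e+06 rad/s; BW = Δω/(2π) = 1.846e+05 Hz.

(a) f₀ = 5033 Hz  (b) Q = 0.02726  (c) BW = 1.846e+05 Hz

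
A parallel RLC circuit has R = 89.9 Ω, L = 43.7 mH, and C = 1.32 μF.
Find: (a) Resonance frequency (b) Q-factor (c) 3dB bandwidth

Step 1 — Resonance: ω₀ = 1/√(LC) = 1/√(0.0437·1.32e-06) = 4164 rad/s.
Step 2 — f₀ = ω₀/(2π) = 662.7 Hz.
Step 3 — Parallel Q: Q = R/(ω₀L) = 89.9/(4164·0.0437) = 0.4941.
Step 4 — Bandwidth: Δω = ω₀/Q = 8427 rad/s; BW = Δω/(2π) = 1341 Hz.

(a) f₀ = 662.7 Hz  (b) Q = 0.4941  (c) BW = 1341 Hz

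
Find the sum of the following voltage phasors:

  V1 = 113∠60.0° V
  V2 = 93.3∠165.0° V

Step 1 — Convert each phasor to rectangular form:
  V1 = 113·(cos(60.0°) + j·sin(60.0°)) = 56.5 + j97.86 V
  V2 = 93.3·(cos(165.0°) + j·sin(165.0°)) = -90.12 + j24.15 V
Step 2 — Sum components: V_total = -33.62 + j122 V.
Step 3 — Convert to polar: |V_total| = 126.6 V, ∠V_total = 105.4°.

V_total = 126.6∠105.4° V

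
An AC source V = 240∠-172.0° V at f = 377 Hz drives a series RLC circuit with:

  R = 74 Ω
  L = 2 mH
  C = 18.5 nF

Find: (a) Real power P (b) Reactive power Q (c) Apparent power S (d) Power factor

Step 1 — Angular frequency: ω = 2π·f = 2π·377 = 2369 rad/s.
Step 2 — Component impedances:
  R: Z = R = 74 Ω
  L: Z = jωL = j·2369·0.002 = 0 + j4.738 Ω
  C: Z = 1/(jωC) = -j/(ω·C) = 0 - j2.282e+04 Ω
Step 3 — Series combination: Z_total = R + L + C = 74 - j2.281e+04 Ω = 2.281e+04∠-89.8° Ω.
Step 4 — Source phasor: V = 240∠-172.0° V = -237.7 - j33.4 V.
Step 5 — Current: I = V / Z = 0.00143 - j0.01042 A = 0.01052∠-82.2° A.
Step 6 — Complex power: S = V·I* = 0.008189 - j2.525 VA.
Step 7 — Real power: P = Re(S) = 0.008189 W.
Step 8 — Reactive power: Q = Im(S) = -2.525 VAR.
Step 9 — Apparent power: |S| = 2.525 VA.
Step 10 — Power factor: PF = P/|S| = 0.003243 (leading).

(a) P = 0.008189 W  (b) Q = -2.525 VAR  (c) S = 2.525 VA  (d) PF = 0.003243 (leading)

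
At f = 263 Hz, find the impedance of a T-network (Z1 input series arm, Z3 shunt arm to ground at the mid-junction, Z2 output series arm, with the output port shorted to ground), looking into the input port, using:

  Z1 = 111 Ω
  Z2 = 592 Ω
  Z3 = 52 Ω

Step 1 — Angular frequency: ω = 2π·f = 2π·263 = 1652 rad/s.
Step 2 — Component impedances:
  Z1: Z = R = 111 Ω
  Z2: Z = R = 592 Ω
  Z3: Z = R = 52 Ω
Step 3 — With the output port shorted to ground, the output series arm Z2 runs from the junction to ground; the shunt arm Z3 also runs from the junction to ground. They appear in parallel: Z3 || Z2 = 47.8 Ω.
Step 4 — Series with input arm Z1: Z_in = Z1 + (Z3 || Z2) = 158.8 Ω = 158.8∠0.0° Ω.

Z = 158.8 Ω = 158.8∠0.0° Ω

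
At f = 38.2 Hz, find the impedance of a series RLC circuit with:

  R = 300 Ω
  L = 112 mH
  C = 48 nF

Step 1 — Angular frequency: ω = 2π·f = 2π·38.2 = 240 rad/s.
Step 2 — Component impedances:
  R: Z = R = 300 Ω
  L: Z = jωL = j·240·0.112 = 0 + j26.88 Ω
  C: Z = 1/(jωC) = -j/(ω·C) = 0 - j8.68e+04 Ω
Step 3 — Series combination: Z_total = R + L + C = 300 - j8.677e+04 Ω = 8.677e+04∠-89.8° Ω.

Z = 300 - j8.677e+04 Ω = 8.677e+04∠-89.8° Ω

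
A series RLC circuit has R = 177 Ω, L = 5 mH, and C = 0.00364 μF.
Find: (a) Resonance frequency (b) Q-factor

Step 1 — Resonance condition Im(Z)=0 gives ω₀ = 1/√(LC).
Step 2 — ω₀ = 1/√(0.005·3.64e-09) = 2.344e+05 rad/s.
Step 3 — f₀ = ω₀/(2π) = 3.731e+04 Hz.
Step 4 — Series Q: Q = ω₀L/R = 2.344e+05·0.005/177 = 6.622.

(a) f₀ = 3.731e+04 Hz  (b) Q = 6.622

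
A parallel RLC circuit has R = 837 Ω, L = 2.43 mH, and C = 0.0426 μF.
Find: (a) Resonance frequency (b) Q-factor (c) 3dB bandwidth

Step 1 — Resonance: ω₀ = 1/√(LC) = 1/√(0.00243·4.26e-08) = 9.829e+04 rad/s.
Step 2 — f₀ = ω₀/(2π) = 1.564e+04 Hz.
Step 3 — Parallel Q: Q = R/(ω₀L) = 837/(9.829e+04·0.00243) = 3.505.
Step 4 — Bandwidth: Δω = ω₀/Q = 2.805e+04 rad/s; BW = Δω/(2π) = 4464 Hz.

(a) f₀ = 1.564e+04 Hz  (b) Q = 3.505  (c) BW = 4464 Hz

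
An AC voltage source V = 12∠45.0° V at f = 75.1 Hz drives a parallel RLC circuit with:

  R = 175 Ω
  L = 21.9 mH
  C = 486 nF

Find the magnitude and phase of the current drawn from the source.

Step 1 — Angular frequency: ω = 2π·f = 2π·75.1 = 471.9 rad/s.
Step 2 — Component impedances:
  R: Z = R = 175 Ω
  L: Z = jωL = j·471.9·0.0219 = 0 + j10.33 Ω
  C: Z = 1/(jωC) = -j/(ω·C) = 0 - j4361 Ω
Step 3 — Parallel combination: 1/Z_total = 1/R + 1/L + 1/C; Z_total = 0.611 + j10.32 Ω = 10.34∠86.6° Ω.
Step 4 — Source phasor: V = 12∠45.0° V = 8.485 + j8.485 V.
Step 5 — Ohm's law: I = V / Z_total = (8.485 + j8.485) / (0.611 + j10.32) = 0.8677 - j0.7707 A.
Step 6 — Convert to polar: |I| = 1.161 A, ∠I = -41.6°.

I = 1.161∠-41.6° A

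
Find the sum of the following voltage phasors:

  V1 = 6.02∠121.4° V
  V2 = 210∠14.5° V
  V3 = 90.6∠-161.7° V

Step 1 — Convert each phasor to rectangular form:
  V1 = 6.02·(cos(121.4°) + j·sin(121.4°)) = -3.136 + j5.138 V
  V2 = 210·(cos(14.5°) + j·sin(14.5°)) = 203.3 + j52.58 V
  V3 = 90.6·(cos(-161.7°) + j·sin(-161.7°)) = -86.02 - j28.45 V
Step 2 — Sum components: V_total = 114.2 + j29.27 V.
Step 3 — Convert to polar: |V_total| = 117.8 V, ∠V_total = 14.4°.

V_total = 117.8∠14.4° V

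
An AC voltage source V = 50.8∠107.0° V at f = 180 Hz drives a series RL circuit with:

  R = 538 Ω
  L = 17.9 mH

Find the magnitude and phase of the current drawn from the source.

Step 1 — Angular frequency: ω = 2π·f = 2π·180 = 1131 rad/s.
Step 2 — Component impedances:
  R: Z = R = 538 Ω
  L: Z = jωL = j·1131·0.0179 = 0 + j20.24 Ω
Step 3 — Series combination: Z_total = R + L = 538 + j20.24 Ω = 538.4∠2.2° Ω.
Step 4 — Source phasor: V = 50.8∠107.0° V = -14.85 + j48.58 V.
Step 5 — Ohm's law: I = V / Z_total = (-14.85 + j48.58) / (538 + j20.24) = -0.02417 + j0.09121 A.
Step 6 — Convert to polar: |I| = 0.09436 A, ∠I = 104.8°.

I = 0.09436∠104.8° A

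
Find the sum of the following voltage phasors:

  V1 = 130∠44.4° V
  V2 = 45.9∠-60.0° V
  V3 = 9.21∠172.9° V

Step 1 — Convert each phasor to rectangular form:
  V1 = 130·(cos(44.4°) + j·sin(44.4°)) = 92.88 + j90.96 V
  V2 = 45.9·(cos(-60.0°) + j·sin(-60.0°)) = 22.95 - j39.75 V
  V3 = 9.21·(cos(172.9°) + j·sin(172.9°)) = -9.139 + j1.138 V
Step 2 — Sum components: V_total = 106.7 + j52.34 V.
Step 3 — Convert to polar: |V_total| = 118.8 V, ∠V_total = 26.1°.

V_total = 118.8∠26.1° V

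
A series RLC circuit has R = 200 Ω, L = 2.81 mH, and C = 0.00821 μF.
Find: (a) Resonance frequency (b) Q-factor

Step 1 — Resonance condition Im(Z)=0 gives ω₀ = 1/√(LC).
Step 2 — ω₀ = 1/√(0.00281·8.21e-09) = 2.082e+05 rad/s.
Step 3 — f₀ = ω₀/(2π) = 3.314e+04 Hz.
Step 4 — Series Q: Q = ω₀L/R = 2.082e+05·0.00281/200 = 2.925.

(a) f₀ = 3.314e+04 Hz  (b) Q = 2.925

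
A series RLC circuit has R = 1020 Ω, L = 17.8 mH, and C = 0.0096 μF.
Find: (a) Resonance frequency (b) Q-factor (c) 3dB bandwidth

Step 1 — Resonance condition Im(Z)=0 gives ω₀ = 1/√(LC).
Step 2 — ω₀ = 1/√(0.0178·9.6e-09) = 7.65e+04 rad/s.
Step 3 — f₀ = ω₀/(2π) = 1.218e+04 Hz.
Step 4 — Series Q: Q = ω₀L/R = 7.65e+04·0.0178/1020 = 1.335.
Step 5 — 3dB bandwidth: Δω = ω₀/Q = 5.73e+04 rad/s; BW = Δω/(2π) = 9120 Hz.

(a) f₀ = 1.218e+04 Hz  (b) Q = 1.335  (c) BW = 9120 Hz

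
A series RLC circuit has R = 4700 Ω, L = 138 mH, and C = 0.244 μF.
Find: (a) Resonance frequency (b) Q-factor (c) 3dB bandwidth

Step 1 — Resonance condition Im(Z)=0 gives ω₀ = 1/√(LC).
Step 2 — ω₀ = 1/√(0.138·2.44e-07) = 5450 rad/s.
Step 3 — f₀ = ω₀/(2π) = 867.3 Hz.
Step 4 — Series Q: Q = ω₀L/R = 5450·0.138/4700 = 0.16.
Step 5 — 3dB bandwidth: Δω = ω₀/Q = 3.406e+04 rad/s; BW = Δω/(2π) = 5420 Hz.

(a) f₀ = 867.3 Hz  (b) Q = 0.16  (c) BW = 5420 Hz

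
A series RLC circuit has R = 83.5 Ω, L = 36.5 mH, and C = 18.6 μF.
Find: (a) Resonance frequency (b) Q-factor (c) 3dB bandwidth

Step 1 — Resonance condition Im(Z)=0 gives ω₀ = 1/√(LC).
Step 2 — ω₀ = 1/√(0.0365·1.86e-05) = 1214 rad/s.
Step 3 — f₀ = ω₀/(2π) = 193.2 Hz.
Step 4 — Series Q: Q = ω₀L/R = 1214·0.0365/83.5 = 0.5305.
Step 5 — 3dB bandwidth: Δω = ω₀/Q = 2288 rad/s; BW = Δω/(2π) = 364.1 Hz.

(a) f₀ = 193.2 Hz  (b) Q = 0.5305  (c) BW = 364.1 Hz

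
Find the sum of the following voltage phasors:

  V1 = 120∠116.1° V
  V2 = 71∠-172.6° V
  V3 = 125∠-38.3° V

Step 1 — Convert each phasor to rectangular form:
  V1 = 120·(cos(116.1°) + j·sin(116.1°)) = -52.79 + j107.8 V
  V2 = 71·(cos(-172.6°) + j·sin(-172.6°)) = -70.41 - j9.144 V
  V3 = 125·(cos(-38.3°) + j·sin(-38.3°)) = 98.1 - j77.47 V
Step 2 — Sum components: V_total = -25.1 + j21.15 V.
Step 3 — Convert to polar: |V_total| = 32.82 V, ∠V_total = 139.9°.

V_total = 32.82∠139.9° V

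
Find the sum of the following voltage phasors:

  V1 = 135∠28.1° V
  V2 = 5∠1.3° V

Step 1 — Convert each phasor to rectangular form:
  V1 = 135·(cos(28.1°) + j·sin(28.1°)) = 119.1 + j63.59 V
  V2 = 5·(cos(1.3°) + j·sin(1.3°)) = 4.999 + j0.1134 V
Step 2 — Sum components: V_total = 124.1 + j63.7 V.
Step 3 — Convert to polar: |V_total| = 139.5 V, ∠V_total = 27.2°.

V_total = 139.5∠27.2° V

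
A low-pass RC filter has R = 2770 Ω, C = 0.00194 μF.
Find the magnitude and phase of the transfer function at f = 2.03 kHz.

Step 1 — Angular frequency: ω = 2π·2030 = 1.275e+04 rad/s.
Step 2 — Transfer function: H(jω) = 1/(1 + jωRC).
Step 3 — Denominator: 1 + jωRC = 1 + j·1.275e+04·2770·1.94e-09 = 1 + j0.06854.
Step 4 — H = 0.9953 - j0.06822.
Step 5 — Magnitude: |H| = 0.9977 (-0.0 dB); phase: φ = -3.9°.

|H| = 0.9977 (-0.0 dB), φ = -3.9°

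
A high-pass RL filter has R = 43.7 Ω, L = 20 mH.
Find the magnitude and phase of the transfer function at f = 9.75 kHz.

Step 1 — Angular frequency: ω = 2π·9750 = 6.126e+04 rad/s.
Step 2 — Transfer function: H(jω) = jωL/(R + jωL).
Step 3 — Numerator jωL = j·1225; denominator R + jωL = 43.7 + j1225.
Step 4 — H = 0.9987 + j0.03562.
Step 5 — Magnitude: |H| = 0.9994 (-0.0 dB); phase: φ = 2.0°.

|H| = 0.9994 (-0.0 dB), φ = 2.0°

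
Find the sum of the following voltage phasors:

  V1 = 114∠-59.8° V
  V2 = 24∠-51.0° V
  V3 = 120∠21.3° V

Step 1 — Convert each phasor to rectangular form:
  V1 = 114·(cos(-59.8°) + j·sin(-59.8°)) = 57.34 - j98.53 V
  V2 = 24·(cos(-51.0°) + j·sin(-51.0°)) = 15.1 - j18.65 V
  V3 = 120·(cos(21.3°) + j·sin(21.3°)) = 111.8 + j43.59 V
Step 2 — Sum components: V_total = 184.3 - j73.59 V.
Step 3 — Convert to polar: |V_total| = 198.4 V, ∠V_total = -21.8°.

V_total = 198.4∠-21.8° V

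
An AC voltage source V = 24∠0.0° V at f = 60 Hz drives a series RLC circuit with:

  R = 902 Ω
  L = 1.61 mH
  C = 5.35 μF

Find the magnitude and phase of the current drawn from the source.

Step 1 — Angular frequency: ω = 2π·f = 2π·60 = 377 rad/s.
Step 2 — Component impedances:
  R: Z = R = 902 Ω
  L: Z = jωL = j·377·0.00161 = 0 + j0.607 Ω
  C: Z = 1/(jωC) = -j/(ω·C) = 0 - j495.8 Ω
Step 3 — Series combination: Z_total = R + L + C = 902 - j495.2 Ω = 1029∠-28.8° Ω.
Step 4 — Source phasor: V = 24∠0.0° V = 24 V.
Step 5 — Ohm's law: I = V / Z_total = (24) / (902 - j495.2) = 0.02045 + j0.01122 A.
Step 6 — Convert to polar: |I| = 0.02332 A, ∠I = 28.8°.

I = 0.02332∠28.8° A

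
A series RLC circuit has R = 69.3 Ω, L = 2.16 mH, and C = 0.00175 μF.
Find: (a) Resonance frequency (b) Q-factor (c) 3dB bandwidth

Step 1 — Resonance condition Im(Z)=0 gives ω₀ = 1/√(LC).
Step 2 — ω₀ = 1/√(0.00216·1.75e-09) = 5.143e+05 rad/s.
Step 3 — f₀ = ω₀/(2π) = 8.186e+04 Hz.
Step 4 — Series Q: Q = ω₀L/R = 5.143e+05·0.00216/69.3 = 16.03.
Step 5 — 3dB bandwidth: Δω = ω₀/Q = 3.208e+04 rad/s; BW = Δω/(2π) = 5106 Hz.

(a) f₀ = 8.186e+04 Hz  (b) Q = 16.03  (c) BW = 5106 Hz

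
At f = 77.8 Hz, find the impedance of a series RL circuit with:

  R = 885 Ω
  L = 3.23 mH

Step 1 — Angular frequency: ω = 2π·f = 2π·77.8 = 488.8 rad/s.
Step 2 — Component impedances:
  R: Z = R = 885 Ω
  L: Z = jωL = j·488.8·0.00323 = 0 + j1.579 Ω
Step 3 — Series combination: Z_total = R + L = 885 + j1.579 Ω = 885∠0.1° Ω.

Z = 885 + j1.579 Ω = 885∠0.1° Ω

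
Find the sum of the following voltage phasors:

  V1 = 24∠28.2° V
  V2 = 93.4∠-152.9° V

Step 1 — Convert each phasor to rectangular form:
  V1 = 24·(cos(28.2°) + j·sin(28.2°)) = 21.15 + j11.34 V
  V2 = 93.4·(cos(-152.9°) + j·sin(-152.9°)) = -83.15 - j42.55 V
Step 2 — Sum components: V_total = -61.99 - j31.21 V.
Step 3 — Convert to polar: |V_total| = 69.41 V, ∠V_total = -153.3°.

V_total = 69.41∠-153.3° V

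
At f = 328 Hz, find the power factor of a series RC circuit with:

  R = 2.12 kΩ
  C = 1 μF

Step 1 — Angular frequency: ω = 2π·f = 2π·328 = 2061 rad/s.
Step 2 — Component impedances:
  R: Z = R = 2120 Ω
  C: Z = 1/(jωC) = -j/(ω·C) = 0 - j485.2 Ω
Step 3 — Series combination: Z_total = R + C = 2120 - j485.2 Ω = 2175∠-12.9° Ω.
Step 4 — Power factor: PF = cos(φ) = Re(Z)/|Z| = 2120/2174.8 = 0.9748.
Step 5 — Type: Im(Z) = -485.2 ⇒ leading (phase φ = -12.9°).

PF = 0.9748 (leading, φ = -12.9°)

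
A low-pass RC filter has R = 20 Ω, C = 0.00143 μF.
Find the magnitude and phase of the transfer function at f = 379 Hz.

Step 1 — Angular frequency: ω = 2π·379 = 2381 rad/s.
Step 2 — Transfer function: H(jω) = 1/(1 + jωRC).
Step 3 — Denominator: 1 + jωRC = 1 + j·2381·20·1.43e-09 = 1 + j6.811e-05.
Step 4 — H = 1 - j6.811e-05.
Step 5 — Magnitude: |H| = 1 (-0.0 dB); phase: φ = -0.0°.

|H| = 1 (-0.0 dB), φ = -0.0°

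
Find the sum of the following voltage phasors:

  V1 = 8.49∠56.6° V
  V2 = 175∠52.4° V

Step 1 — Convert each phasor to rectangular form:
  V1 = 8.49·(cos(56.6°) + j·sin(56.6°)) = 4.674 + j7.088 V
  V2 = 175·(cos(52.4°) + j·sin(52.4°)) = 106.8 + j138.7 V
Step 2 — Sum components: V_total = 111.4 + j145.7 V.
Step 3 — Convert to polar: |V_total| = 183.5 V, ∠V_total = 52.6°.

V_total = 183.5∠52.6° V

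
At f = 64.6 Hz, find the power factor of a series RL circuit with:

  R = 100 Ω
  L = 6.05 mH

Step 1 — Angular frequency: ω = 2π·f = 2π·64.6 = 405.9 rad/s.
Step 2 — Component impedances:
  R: Z = R = 100 Ω
  L: Z = jωL = j·405.9·0.00605 = 0 + j2.456 Ω
Step 3 — Series combination: Z_total = R + L = 100 + j2.456 Ω = 100∠1.4° Ω.
Step 4 — Power factor: PF = cos(φ) = Re(Z)/|Z| = 100/100.03 = 0.9997.
Step 5 — Type: Im(Z) = 2.456 ⇒ lagging (phase φ = 1.4°).

PF = 0.9997 (lagging, φ = 1.4°)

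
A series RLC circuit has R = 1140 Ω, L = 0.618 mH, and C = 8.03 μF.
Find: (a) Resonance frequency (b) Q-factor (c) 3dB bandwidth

Step 1 — Resonance: ω₀ = 1/√(LC) = 1/√(0.000618·8.03e-06) = 1.42e+04 rad/s.
Step 2 — f₀ = ω₀/(2π) = 2259 Hz.
Step 3 — Series Q: Q = ω₀L/R = 1.42e+04·0.000618/1140 = 0.007695.
Step 4 — Bandwidth: Δω = ω₀/Q = 1.845e+06 rad/s; BW = Δω/(2π) = 2.936e+05 Hz.

(a) f₀ = 2259 Hz  (b) Q = 0.007695  (c) BW = 2.936e+05 Hz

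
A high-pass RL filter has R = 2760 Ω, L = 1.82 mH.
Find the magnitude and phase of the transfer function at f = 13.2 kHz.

Step 1 — Angular frequency: ω = 2π·1.32e+04 = 8.294e+04 rad/s.
Step 2 — Transfer function: H(jω) = jωL/(R + jωL).
Step 3 — Numerator jωL = j·150.9; denominator R + jωL = 2760 + j150.9.
Step 4 — H = 0.002982 + j0.05453.
Step 5 — Magnitude: |H| = 0.05461 (-25.3 dB); phase: φ = 86.9°.

|H| = 0.05461 (-25.3 dB), φ = 86.9°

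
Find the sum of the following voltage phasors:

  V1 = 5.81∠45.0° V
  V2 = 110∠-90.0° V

Step 1 — Convert each phasor to rectangular form:
  V1 = 5.81·(cos(45.0°) + j·sin(45.0°)) = 4.108 + j4.108 V
  V2 = 110·(cos(-90.0°) + j·sin(-90.0°)) = 0 - j110 V
Step 2 — Sum components: V_total = 4.108 - j105.9 V.
Step 3 — Convert to polar: |V_total| = 106 V, ∠V_total = -87.8°.

V_total = 106∠-87.8° V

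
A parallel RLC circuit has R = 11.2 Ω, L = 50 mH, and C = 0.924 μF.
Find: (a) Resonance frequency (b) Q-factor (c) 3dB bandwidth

Step 1 — Resonance: ω₀ = 1/√(LC) = 1/√(0.05·9.24e-07) = 4652 rad/s.
Step 2 — f₀ = ω₀/(2π) = 740.5 Hz.
Step 3 — Parallel Q: Q = R/(ω₀L) = 11.2/(4652·0.05) = 0.04815.
Step 4 — Bandwidth: Δω = ω₀/Q = 9.663e+04 rad/s; BW = Δω/(2π) = 1.538e+04 Hz.

(a) f₀ = 740.5 Hz  (b) Q = 0.04815  (c) BW = 1.538e+04 Hz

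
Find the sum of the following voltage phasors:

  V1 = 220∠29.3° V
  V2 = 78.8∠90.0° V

Step 1 — Convert each phasor to rectangular form:
  V1 = 220·(cos(29.3°) + j·sin(29.3°)) = 191.9 + j107.7 V
  V2 = 78.8·(cos(90.0°) + j·sin(90.0°)) = 0 + j78.8 V
Step 2 — Sum components: V_total = 191.9 + j186.5 V.
Step 3 — Convert to polar: |V_total| = 267.5 V, ∠V_total = 44.2°.

V_total = 267.5∠44.2° V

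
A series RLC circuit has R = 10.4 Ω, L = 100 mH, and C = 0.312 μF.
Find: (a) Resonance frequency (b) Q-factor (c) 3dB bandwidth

Step 1 — Resonance: ω₀ = 1/√(LC) = 1/√(0.1·3.12e-07) = 5661 rad/s.
Step 2 — f₀ = ω₀/(2π) = 901 Hz.
Step 3 — Series Q: Q = ω₀L/R = 5661·0.1/10.4 = 54.44.
Step 4 — Bandwidth: Δω = ω₀/Q = 104 rad/s; BW = Δω/(2π) = 16.55 Hz.

(a) f₀ = 901 Hz  (b) Q = 54.44  (c) BW = 16.55 Hz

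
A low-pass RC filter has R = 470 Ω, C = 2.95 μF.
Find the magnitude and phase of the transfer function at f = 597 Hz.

Step 1 — Angular frequency: ω = 2π·597 = 3751 rad/s.
Step 2 — Transfer function: H(jω) = 1/(1 + jωRC).
Step 3 — Denominator: 1 + jωRC = 1 + j·3751·470·2.95e-06 = 1 + j5.201.
Step 4 — H = 0.03565 - j0.1854.
Step 5 — Magnitude: |H| = 0.1888 (-14.5 dB); phase: φ = -79.1°.

|H| = 0.1888 (-14.5 dB), φ = -79.1°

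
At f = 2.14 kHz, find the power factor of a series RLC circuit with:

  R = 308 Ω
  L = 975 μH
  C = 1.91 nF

Step 1 — Angular frequency: ω = 2π·f = 2π·2140 = 1.345e+04 rad/s.
Step 2 — Component impedances:
  R: Z = R = 308 Ω
  L: Z = jωL = j·1.345e+04·0.000975 = 0 + j13.11 Ω
  C: Z = 1/(jωC) = -j/(ω·C) = 0 - j3.894e+04 Ω
Step 3 — Series combination: Z_total = R + L + C = 308 - j3.892e+04 Ω = 3.893e+04∠-89.5° Ω.
Step 4 — Power factor: PF = cos(φ) = Re(Z)/|Z| = 308/3.893e+04 = 0.007912.
Step 5 — Type: Im(Z) = -3.892e+04 ⇒ leading (phase φ = -89.5°).

PF = 0.007912 (leading, φ = -89.5°)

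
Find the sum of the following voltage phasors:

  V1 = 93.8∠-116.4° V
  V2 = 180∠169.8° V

Step 1 — Convert each phasor to rectangular form:
  V1 = 93.8·(cos(-116.4°) + j·sin(-116.4°)) = -41.71 - j84.02 V
  V2 = 180·(cos(169.8°) + j·sin(169.8°)) = -177.2 + j31.88 V
Step 2 — Sum components: V_total = -218.9 - j52.14 V.
Step 3 — Convert to polar: |V_total| = 225 V, ∠V_total = -166.6°.

V_total = 225∠-166.6° V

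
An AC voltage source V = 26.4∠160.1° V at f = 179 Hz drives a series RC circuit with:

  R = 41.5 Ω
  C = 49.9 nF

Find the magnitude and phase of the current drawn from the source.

Step 1 — Angular frequency: ω = 2π·f = 2π·179 = 1125 rad/s.
Step 2 — Component impedances:
  R: Z = R = 41.5 Ω
  C: Z = 1/(jωC) = -j/(ω·C) = 0 - j1.782e+04 Ω
Step 3 — Series combination: Z_total = R + C = 41.5 - j1.782e+04 Ω = 1.782e+04∠-89.9° Ω.
Step 4 — Source phasor: V = 26.4∠160.1° V = -24.82 + j8.986 V.
Step 5 — Ohm's law: I = V / Z_total = (-24.82 + j8.986) / (41.5 - j1.782e+04) = -0.0005076 - j0.001392 A.
Step 6 — Convert to polar: |I| = 0.001482 A, ∠I = -110.0°.

I = 0.001482∠-110.0° A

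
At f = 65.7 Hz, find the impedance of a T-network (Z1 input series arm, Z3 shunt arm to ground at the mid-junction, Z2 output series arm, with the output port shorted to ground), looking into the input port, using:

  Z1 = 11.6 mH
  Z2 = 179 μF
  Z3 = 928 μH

Step 1 — Angular frequency: ω = 2π·f = 2π·65.7 = 412.8 rad/s.
Step 2 — Component impedances:
  Z1: Z = jωL = j·412.8·0.0116 = 0 + j4.789 Ω
  Z2: Z = 1/(jωC) = -j/(ω·C) = 0 - j13.53 Ω
  Z3: Z = jωL = j·412.8·0.000928 = 0 + j0.3831 Ω
Step 3 — With the output port shorted to ground, the output series arm Z2 runs from the junction to ground; the shunt arm Z3 also runs from the junction to ground. They appear in parallel: Z3 || Z2 = 0 + j0.3942 Ω.
Step 4 — Series with input arm Z1: Z_in = Z1 + (Z3 || Z2) = 0 + j5.183 Ω = 5.183∠90.0° Ω.

Z = 0 + j5.183 Ω = 5.183∠90.0° Ω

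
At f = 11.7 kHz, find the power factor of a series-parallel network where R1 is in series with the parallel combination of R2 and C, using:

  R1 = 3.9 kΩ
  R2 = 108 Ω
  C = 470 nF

Step 1 — Angular frequency: ω = 2π·f = 2π·1.17e+04 = 7.351e+04 rad/s.
Step 2 — Component impedances:
  R1: Z = R = 3900 Ω
  R2: Z = R = 108 Ω
  C: Z = 1/(jωC) = -j/(ω·C) = 0 - j28.94 Ω
Step 3 — Parallel branch: R2 || C = 1/(1/R2 + 1/C) = 7.236 - j27 Ω.
Step 4 — Series with R1: Z_total = R1 + (R2 || C) = 3907 - j27 Ω = 3907∠-0.4° Ω.
Step 5 — Power factor: PF = cos(φ) = Re(Z)/|Z| = 3907/3907 = 1.
Step 6 — Type: Im(Z) = -27 ⇒ leading (phase φ = -0.4°).

PF = 1 (leading, φ = -0.4°)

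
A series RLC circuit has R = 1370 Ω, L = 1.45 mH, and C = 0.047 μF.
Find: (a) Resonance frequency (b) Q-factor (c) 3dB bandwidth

Step 1 — Resonance condition Im(Z)=0 gives ω₀ = 1/√(LC).
Step 2 — ω₀ = 1/√(0.00145·4.7e-08) = 1.211e+05 rad/s.
Step 3 — f₀ = ω₀/(2π) = 1.928e+04 Hz.
Step 4 — Series Q: Q = ω₀L/R = 1.211e+05·0.00145/1370 = 0.1282.
Step 5 — 3dB bandwidth: Δω = ω₀/Q = 9.448e+05 rad/s; BW = Δω/(2π) = 1.504e+05 Hz.

(a) f₀ = 1.928e+04 Hz  (b) Q = 0.1282  (c) BW = 1.504e+05 Hz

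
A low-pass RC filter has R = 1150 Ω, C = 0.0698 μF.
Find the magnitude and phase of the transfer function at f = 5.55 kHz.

Step 1 — Angular frequency: ω = 2π·5550 = 3.487e+04 rad/s.
Step 2 — Transfer function: H(jω) = 1/(1 + jωRC).
Step 3 — Denominator: 1 + jωRC = 1 + j·3.487e+04·1150·6.98e-08 = 1 + j2.799.
Step 4 — H = 0.1132 - j0.3168.
Step 5 — Magnitude: |H| = 0.3364 (-9.5 dB); phase: φ = -70.3°.

|H| = 0.3364 (-9.5 dB), φ = -70.3°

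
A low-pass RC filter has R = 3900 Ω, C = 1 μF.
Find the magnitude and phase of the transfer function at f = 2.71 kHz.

Step 1 — Angular frequency: ω = 2π·2710 = 1.703e+04 rad/s.
Step 2 — Transfer function: H(jω) = 1/(1 + jωRC).
Step 3 — Denominator: 1 + jωRC = 1 + j·1.703e+04·3900·1e-06 = 1 + j66.41.
Step 4 — H = 0.0002267 - j0.01506.
Step 5 — Magnitude: |H| = 0.01506 (-36.4 dB); phase: φ = -89.1°.

|H| = 0.01506 (-36.4 dB), φ = -89.1°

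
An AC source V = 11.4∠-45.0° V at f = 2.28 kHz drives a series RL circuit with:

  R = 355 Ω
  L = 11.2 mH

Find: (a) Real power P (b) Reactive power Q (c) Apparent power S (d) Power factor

Step 1 — Angular frequency: ω = 2π·f = 2π·2280 = 1.433e+04 rad/s.
Step 2 — Component impedances:
  R: Z = R = 355 Ω
  L: Z = jωL = j·1.433e+04·0.0112 = 0 + j160.4 Ω
Step 3 — Series combination: Z_total = R + L = 355 + j160.4 Ω = 389.6∠24.3° Ω.
Step 4 — Source phasor: V = 11.4∠-45.0° V = 8.061 - j8.061 V.
Step 5 — Current: I = V / Z = 0.01033 - j0.02738 A = 0.02926∠-69.3° A.
Step 6 — Complex power: S = V·I* = 0.304 + j0.1374 VA.
Step 7 — Real power: P = Re(S) = 0.304 W.
Step 8 — Reactive power: Q = Im(S) = 0.1374 VAR.
Step 9 — Apparent power: |S| = 0.3336 VA.
Step 10 — Power factor: PF = P/|S| = 0.9113 (lagging).

(a) P = 0.304 W  (b) Q = 0.1374 VAR  (c) S = 0.3336 VA  (d) PF = 0.9113 (lagging)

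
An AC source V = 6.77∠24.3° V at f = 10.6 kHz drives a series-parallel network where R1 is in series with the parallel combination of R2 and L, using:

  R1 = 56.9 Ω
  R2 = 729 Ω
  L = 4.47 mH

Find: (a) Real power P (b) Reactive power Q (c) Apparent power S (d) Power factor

Step 1 — Angular frequency: ω = 2π·f = 2π·1.06e+04 = 6.66e+04 rad/s.
Step 2 — Component impedances:
  R1: Z = R = 56.9 Ω
  R2: Z = R = 729 Ω
  L: Z = jωL = j·6.66e+04·0.00447 = 0 + j297.7 Ω
Step 3 — Parallel branch: R2 || L = 1/(1/R2 + 1/L) = 104.2 + j255.2 Ω.
Step 4 — Series with R1: Z_total = R1 + (R2 || L) = 161.1 + j255.2 Ω = 301.8∠57.7° Ω.
Step 5 — Source phasor: V = 6.77∠24.3° V = 6.17 + j2.786 V.
Step 6 — Current: I = V / Z = 0.01872 - j0.01236 A = 0.02244∠-33.4° A.
Step 7 — Complex power: S = V·I* = 0.08109 + j0.1284 VA.
Step 8 — Real power: P = Re(S) = 0.08109 W.
Step 9 — Reactive power: Q = Im(S) = 0.1284 VAR.
Step 10 — Apparent power: |S| = 0.1519 VA.
Step 11 — Power factor: PF = P/|S| = 0.5339 (lagging).

(a) P = 0.08109 W  (b) Q = 0.1284 VAR  (c) S = 0.1519 VA  (d) PF = 0.5339 (lagging)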